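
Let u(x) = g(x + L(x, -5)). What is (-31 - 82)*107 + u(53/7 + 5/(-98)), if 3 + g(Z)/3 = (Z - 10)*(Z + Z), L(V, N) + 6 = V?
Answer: -29177026/2401 ≈ -12152.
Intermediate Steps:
L(V, N) = -6 + V
g(Z) = -9 + 6*Z*(-10 + Z) (g(Z) = -9 + 3*((Z - 10)*(Z + Z)) = -9 + 3*((-10 + Z)*(2*Z)) = -9 + 3*(2*Z*(-10 + Z)) = -9 + 6*Z*(-10 + Z))
u(x) = 351 - 120*x + 6*(-6 + 2*x)² (u(x) = -9 - 60*(x + (-6 + x)) + 6*(x + (-6 + x))² = -9 - 60*(-6 + 2*x) + 6*(-6 + 2*x)² = -9 + (360 - 120*x) + 6*(-6 + 2*x)² = 351 - 120*x + 6*(-6 + 2*x)²)
(-31 - 82)*107 + u(53/7 + 5/(-98)) = (-31 - 82)*107 + (567 - 264*(53/7 + 5/(-98)) + 24*(53/7 + 5/(-98))²) = -113*107 + (567 - 264*(53*(⅐) + 5*(-1/98)) + 24*(53*(⅐) + 5*(-1/98))²) = -12091 + (567 - 264*(53/7 - 5/98) + 24*(53/7 - 5/98)²) = -12091 + (567 - 264*737/98 + 24*(737/98)²) = -12091 + (567 - 97284/49 + 24*(543169/9604)) = -12091 + (567 - 97284/49 + 3259014/2401) = -12091 - 146535/2401 = -29177026/2401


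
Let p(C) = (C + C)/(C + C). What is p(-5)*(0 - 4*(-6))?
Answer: 24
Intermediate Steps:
p(C) = 1 (p(C) = (2*C)/((2*C)) = (2*C)*(1/(2*C)) = 1)
p(-5)*(0 - 4*(-6)) = 1*(0 - 4*(-6)) = 1*(0 + 24) = 1*24 = 24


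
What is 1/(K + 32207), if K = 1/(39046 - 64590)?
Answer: 25544/822695607 ≈ 3.1049e-5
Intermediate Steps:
K = -1/25544 (K = 1/(-25544) = -1/25544 ≈ -3.9148e-5)
1/(K + 32207) = 1/(-1/25544 + 32207) = 1/(822695607/25544) = 25544/822695607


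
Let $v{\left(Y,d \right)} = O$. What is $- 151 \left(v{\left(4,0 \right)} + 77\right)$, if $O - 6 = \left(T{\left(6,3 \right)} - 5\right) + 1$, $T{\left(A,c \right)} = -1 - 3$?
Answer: $-11325$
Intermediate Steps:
$T{\left(A,c \right)} = -4$
$O = -2$ ($O = 6 + \left(\left(-4 - 5\right) + 1\right) = 6 + \left(-9 + 1\right) = 6 - 8 = -2$)
$v{\left(Y,d \right)} = -2$
$- 151 \left(v{\left(4,0 \right)} + 77\right) = - 151 \left(-2 + 77\right) = \left(-151\right) 75 = -11325$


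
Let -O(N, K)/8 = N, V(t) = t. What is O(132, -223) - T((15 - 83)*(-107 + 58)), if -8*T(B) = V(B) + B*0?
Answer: -1279/2 ≈ -639.50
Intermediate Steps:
T(B) = -B/8 (T(B) = -(B + B*0)/8 = -(B + 0)/8 = -B/8)
O(N, K) = -8*N
O(132, -223) - T((15 - 83)*(-107 + 58)) = -8*132 - (-1)*(15 - 83)*(-107 + 58)/8 = -1056 - (-1)*(-68*(-49))/8 = -1056 - (-1)*3332/8 = -1056 - 1*(-833/2) = -1056 + 833/2 = -1279/2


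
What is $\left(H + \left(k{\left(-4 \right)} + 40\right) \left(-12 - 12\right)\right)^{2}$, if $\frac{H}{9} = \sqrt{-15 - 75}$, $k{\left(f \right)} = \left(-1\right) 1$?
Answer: $868806 - 50544 i \sqrt{10} \approx 8.6881 \cdot 10^{5} - 1.5983 \cdot 10^{5} i$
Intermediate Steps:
$k{\left(f \right)} = -1$
$H = 27 i \sqrt{10}$ ($H = 9 \sqrt{-15 - 75} = 9 \sqrt{-90} = 9 \cdot 3 i \sqrt{10} = 27 i \sqrt{10} \approx 85.381 i$)
$\left(H + \left(k{\left(-4 \right)} + 40\right) \left(-12 - 12\right)\right)^{2} = \left(27 i \sqrt{10} + \left(-1 + 40\right) \left(-12 - 12\right)\right)^{2} = \left(27 i \sqrt{10} + 39 \left(-24\right)\right)^{2} = \left(27 i \sqrt{10} - 936\right)^{2} = \left(-936 + 27 i \sqrt{10}\right)^{2}$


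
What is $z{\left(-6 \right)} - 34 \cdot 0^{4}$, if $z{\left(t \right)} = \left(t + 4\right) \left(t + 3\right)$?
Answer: $6$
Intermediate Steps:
$z{\left(t \right)} = \left(3 + t\right) \left(4 + t\right)$ ($z{\left(t \right)} = \left(4 + t\right) \left(3 + t\right) = \left(3 + t\right) \left(4 + t\right)$)
$z{\left(-6 \right)} - 34 \cdot 0^{4} = \left(12 + \left(-6\right)^{2} + 7 \left(-6\right)\right) - 34 \cdot 0^{4} = \left(12 + 36 - 42\right) - 0 = 6 + 0 = 6$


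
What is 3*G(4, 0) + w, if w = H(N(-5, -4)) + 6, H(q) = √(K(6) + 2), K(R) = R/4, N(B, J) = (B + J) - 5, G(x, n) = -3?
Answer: -3 + √14/2 ≈ -1.1292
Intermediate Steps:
N(B, J) = -5 + B + J
K(R) = R/4 (K(R) = R*(¼) = R/4)
H(q) = √14/2 (H(q) = √((¼)*6 + 2) = √(3/2 + 2) = √(7/2) = √14/2)
w = 6 + √14/2 (w = √14/2 + 6 = 6 + √14/2 ≈ 7.8708)
3*G(4, 0) + w = 3*(-3) + (6 + √14/2) = -9 + (6 + √14/2) = -3 + √14/2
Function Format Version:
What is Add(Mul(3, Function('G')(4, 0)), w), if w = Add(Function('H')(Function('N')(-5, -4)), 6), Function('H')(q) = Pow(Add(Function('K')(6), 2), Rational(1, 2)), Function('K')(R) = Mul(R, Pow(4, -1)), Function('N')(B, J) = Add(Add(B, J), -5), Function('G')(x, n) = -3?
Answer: Add(-3, Mul(Rational(1, 2), Pow(14, Rational(1, 2)))) ≈ -1.1292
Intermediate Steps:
Function('N')(B, J) = Add(-5, B, J)
Function('K')(R) = Mul(Rational(1, 4), R) (Function('K')(R) = Mul(R, Rational(1, 4)) = Mul(Rational(1, 4), R))
Function('H')(q) = Mul(Rational(1, 2), Pow(14, Rational(1, 2))) (Function('H')(q) = Pow(Add(Mul(Rational(1, 4), 6), 2), Rational(1, 2)) = Pow(Add(Rational(3, 2), 2), Rational(1, 2)) = Pow(Rational(7, 2), Rational(1, 2)) = Mul(Rational(1, 2), Pow(14, Rational(1, 2))))
w = Add(6, Mul(Rational(1, 2), Pow(14, Rational(1, 2)))) (w = Add(Mul(Rational(1, 2), Pow(14, Rational(1, 2))), 6) = Add(6, Mul(Rational(1, 2), Pow(14, Rational(1, 2)))) ≈ 7.8708)
Add(Mul(3, Function('G')(4, 0)), w) = Add(Mul(3, -3), Add(6, Mul(Rational(1, 2), Pow(14, Rational(1, 2))))) = Add(-9, Add(6, Mul(Rational(1, 2), Pow(14, Rational(1, 2))))) = Add(-3, Mul(Rational(1, 2), Pow(14, Rational(1, 2))))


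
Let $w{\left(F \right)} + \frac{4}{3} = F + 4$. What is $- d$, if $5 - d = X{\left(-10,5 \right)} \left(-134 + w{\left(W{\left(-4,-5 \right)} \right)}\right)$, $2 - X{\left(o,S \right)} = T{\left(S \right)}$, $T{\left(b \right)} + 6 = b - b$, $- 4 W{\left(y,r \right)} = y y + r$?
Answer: $- \frac{3233}{3} \approx -1077.7$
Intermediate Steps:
$W{\left(y,r \right)} = - \frac{r}{4} - \frac{y^{2}}{4}$ ($W{\left(y,r \right)} = - \frac{y y + r}{4} = - \frac{y^{2} + r}{4} = - \frac{r + y^{2}}{4} = - \frac{r}{4} - \frac{y^{2}}{4}$)
$T{\left(b \right)} = -6$ ($T{\left(b \right)} = -6 + \left(b - b\right) = -6 + 0 = -6$)
$w{\left(F \right)} = \frac{8}{3} + F$ ($w{\left(F \right)} = - \frac{4}{3} + \left(F + 4\right) = - \frac{4}{3} + \left(4 + F\right) = \frac{8}{3} + F$)
$X{\left(o,S \right)} = 8$ ($X{\left(o,S \right)} = 2 - -6 = 2 + 6 = 8$)
$d = \frac{3233}{3}$ ($d = 5 - 8 \left(-134 + \left(\frac{8}{3} - \left(- \frac{5}{4} + \frac{\left(-4\right)^{2}}{4}\right)\right)\right) = 5 - 8 \left(-134 + \left(\frac{8}{3} + \left(\frac{5}{4} - 4\right)\right)\right) = 5 - 8 \left(-134 + \left(\frac{8}{3} - \frac{11}{4}\right)\right) = 5 - 8 \left(-134 - \frac{1}{12}\right) = 5 - 8 \left(- \frac{1609}{12}\right) = 5 - - \frac{3218}{3} = 5 + \frac{3218}{3} = \frac{3233}{3} \approx 1077.7$)
$- d = \left(-1\right) \frac{3233}{3} = - \frac{3233}{3}$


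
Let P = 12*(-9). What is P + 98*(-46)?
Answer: -4616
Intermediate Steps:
P = -108
P + 98*(-46) = -108 + 98*(-46) = -108 - 4508 = -4616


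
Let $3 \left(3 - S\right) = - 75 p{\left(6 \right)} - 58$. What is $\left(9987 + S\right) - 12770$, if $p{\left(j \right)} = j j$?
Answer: $- \frac{5582}{3} \approx -1860.7$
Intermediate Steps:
$p{\left(j \right)} = j^{2}$
$S = \frac{2767}{3}$ ($S = 3 - \frac{- 75 \cdot 6^{2} - 58}{3} = 3 - \frac{\left(-75\right) 36 - 58}{3} = 3 - \frac{-2700 - 58}{3} = 3 - - \frac{2758}{3} = 3 + \frac{2758}{3} = \frac{2767}{3} \approx 922.33$)
$\left(9987 + S\right) - 12770 = \left(9987 + \frac{2767}{3}\right) - 12770 = \frac{32728}{3} - 12770 = - \frac{5582}{3}$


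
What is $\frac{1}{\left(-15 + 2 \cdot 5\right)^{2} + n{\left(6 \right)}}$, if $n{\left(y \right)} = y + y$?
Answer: $\frac{1}{37} \approx 0.027027$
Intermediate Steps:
$n{\left(y \right)} = 2 y$
$\frac{1}{\left(-15 + 2 \cdot 5\right)^{2} + n{\left(6 \right)}} = \frac{1}{\left(-15 + 2 \cdot 5\right)^{2} + 2 \cdot 6} = \frac{1}{\left(-15 + 10\right)^{2} + 12} = \frac{1}{\left(-5\right)^{2} + 12} = \frac{1}{25 + 12} = \frac{1}{37}$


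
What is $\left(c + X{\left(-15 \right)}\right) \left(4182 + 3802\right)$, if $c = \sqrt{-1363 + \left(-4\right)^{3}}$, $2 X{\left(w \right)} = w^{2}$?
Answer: $898200 + 7984 i \sqrt{1427} \approx 8.982 \cdot 10^{5} + 3.016 \cdot 10^{5} i$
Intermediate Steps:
$X{\left(w \right)} = \frac{w^{2}}{2}$
$c = i \sqrt{1427}$ ($c = \sqrt{-1363 - 64} = \sqrt{-1427} = i \sqrt{1427} \approx 37.776 i$)
$\left(c + X{\left(-15 \right)}\right) \left(4182 + 3802\right) = \left(i \sqrt{1427} + \frac{\left(-15\right)^{2}}{2}\right) \left(4182 + 3802\right) = \left(i \sqrt{1427} + \frac{1}{2} \cdot 225\right) 7984 = \left(i \sqrt{1427} + \frac{225}{2}\right) 7984 = \left(\frac{225}{2} + i \sqrt{1427}\right) 7984 = 898200 + 7984 i \sqrt{1427}$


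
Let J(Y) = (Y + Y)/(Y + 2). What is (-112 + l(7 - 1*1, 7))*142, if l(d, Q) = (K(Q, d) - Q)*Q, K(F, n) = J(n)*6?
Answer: -13916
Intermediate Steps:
J(Y) = 2*Y/(2 + Y) (J(Y) = (2*Y)/(2 + Y) = 2*Y/(2 + Y))
K(F, n) = 12*n/(2 + n) (K(F, n) = (2*n/(2 + n))*6 = 12*n/(2 + n))
l(d, Q) = Q*(-Q + 12*d/(2 + d)) (l(d, Q) = (12*d/(2 + d) - Q)*Q = (-Q + 12*d/(2 + d))*Q = Q*(-Q + 12*d/(2 + d)))
(-112 + l(7 - 1*1, 7))*142 = (-112 - 1*7*(-12*(7 - 1*1) + 7*(2 + (7 - 1*1)))/(2 + (7 - 1*1)))*142 = (-112 - 1*7*(-12*(7 - 1) + 7*(2 + (7 - 1)))/(2 + (7 - 1)))*142 = (-112 - 1*7*(-12*6 + 7*(2 + 6))/(2 + 6))*142 = (-112 - 1*7*(-72 + 7*8)/8)*142 = (-112 - 1*7*⅛*(-72 + 56))*142 = (-112 - 1*7*⅛*(-16))*142 = (-112 + 14)*142 = -98*142 = -13916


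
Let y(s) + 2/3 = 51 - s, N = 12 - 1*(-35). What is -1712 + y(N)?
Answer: -5126/3 ≈ -1708.7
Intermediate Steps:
N = 47 (N = 12 + 35 = 47)
y(s) = 151/3 - s (y(s) = -2/3 + (51 - s) = 151/3 - s)
-1712 + y(N) = -1712 + (151/3 - 1*47) = -1712 + (151/3 - 47) = -1712 + 10/3 = -5126/3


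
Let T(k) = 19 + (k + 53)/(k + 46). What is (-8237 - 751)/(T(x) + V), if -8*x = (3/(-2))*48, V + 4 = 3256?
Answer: -164780/59989 ≈ -2.7468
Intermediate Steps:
V = 3252 (V = -4 + 3256 = 3252)
x = 9 (x = -3/(-2)*48/8 = -3*(-½)*48/8 = -(-3)*48/16 = -⅛*(-72) = 9)
T(k) = 19 + (53 + k)/(46 + k)
(-8237 - 751)/(T(x) + V) = (-8237 - 751)/((927 + 20*9)/(46 + 9) + 3252) = -8988/((927 + 180)/55 + 3252) = -8988/((1/55)*1107 + 3252) = -8988/(1107/55 + 3252) = -8988/179967/55 = -8988*55/179967 = -164780/59989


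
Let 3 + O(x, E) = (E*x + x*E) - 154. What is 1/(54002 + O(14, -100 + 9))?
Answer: 1/51297 ≈ 1.9494e-5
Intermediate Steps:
O(x, E) = -157 + 2*E*x (O(x, E) = -3 + ((E*x + x*E) - 154) = -3 + ((E*x + E*x) - 154) = -3 + (2*E*x - 154) = -3 + (-154 + 2*E*x) = -157 + 2*E*x)
1/(54002 + O(14, -100 + 9)) = 1/(54002 + (-157 + 2*(-100 + 9)*14)) = 1/(54002 + (-157 + 2*(-91)*14)) = 1/(54002 + (-157 - 2548)) = 1/(54002 - 2705) = 1/51297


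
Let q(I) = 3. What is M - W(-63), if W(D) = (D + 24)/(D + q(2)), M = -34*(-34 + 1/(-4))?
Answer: 23277/20 ≈ 1163.8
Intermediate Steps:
M = 2329/2 (M = -34*(-34 - ¼) = -34*(-137/4) = 2329/2 ≈ 1164.5)
W(D) = (24 + D)/(3 + D) (W(D) = (D + 24)/(D + 3) = (24 + D)/(3 + D))
M - W(-63) = 2329/2 - (24 - 63)/(3 - 63) = 2329/2 - (-39)/(-60) = 2329/2 - (-1)*(-39)/60 = 2329/2 - 1*13/20 = 2329/2 - 13/20 = 23277/20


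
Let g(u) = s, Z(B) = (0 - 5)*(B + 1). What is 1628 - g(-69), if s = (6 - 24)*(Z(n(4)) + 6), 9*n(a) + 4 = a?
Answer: 1646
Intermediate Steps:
n(a) = -4/9 + a/9
Z(B) = -5 - 5*B (Z(B) = -5*(1 + B) = -5 - 5*B)
s = -18 (s = (6 - 24)*((-5 - 5*(-4/9 + (⅑)*4)) + 6) = -18*((-5 - 5*(-4/9 + 4/9)) + 6) = -18*((-5 - 5*0) + 6) = -18*((-5 + 0) + 6) = -18*(-5 + 6) = -18*1 = -18)
g(u) = -18
1628 - g(-69) = 1628 - 1*(-18) = 1628 + 18 = 1646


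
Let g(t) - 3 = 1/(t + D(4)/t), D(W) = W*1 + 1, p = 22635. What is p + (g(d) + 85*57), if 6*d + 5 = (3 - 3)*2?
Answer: 1126797/41 ≈ 27483.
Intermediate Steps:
D(W) = 1 + W (D(W) = W + 1 = 1 + W)
d = -5/6 (d = -5/6 + ((3 - 3)*2)/6 = -5/6 + (0*2)/6 = -5/6 + (1/6)*0 = -5/6 + 0 = -5/6 ≈ -0.83333)
g(t) = 3 + 1/(t + 5/t) (g(t) = 3 + 1/(t + (1 + 4)/t) = 3 + 1/(t + 5/t))
p + (g(d) + 85*57) = 22635 + ((15 - 5/6 + 3*(-5/6)**2)/(5 + (-5/6)**2) + 85*57) = 22635 + ((15 - 5/6 + 3*(25/36))/(5 + 25/36) + 4845) = 22635 + ((15 - 5/6 + 25/12)/(205/36) + 4845) = 22635 + ((36/205)*(65/4) + 4845) = 22635 + (117/41 + 4845) = 22635 + 198762/41 = 1126797/41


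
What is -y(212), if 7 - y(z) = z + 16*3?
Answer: 253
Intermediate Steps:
y(z) = -41 - z (y(z) = 7 - (z + 16*3) = 7 - (z + 48) = 7 - (48 + z) = 7 + (-48 - z) = -41 - z)
-y(212) = -(-41 - 1*212) = -(-41 - 212) = -1*(-253) = 253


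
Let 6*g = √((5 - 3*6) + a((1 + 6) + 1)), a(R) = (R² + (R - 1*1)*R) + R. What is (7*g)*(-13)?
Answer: -91*√115/6 ≈ -162.64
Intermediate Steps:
a(R) = R + R² + R*(-1 + R) (a(R) = (R² + (R - 1)*R) + R = (R² + (-1 + R)*R) + R = (R² + R*(-1 + R)) + R = R + R² + R*(-1 + R))
g = √115/6 (g = √((5 - 3*6) + 2*((1 + 6) + 1)²)/6 = √((5 - 18) + 2*(7 + 1)²)/6 = √(-13 + 2*8²)/6 = √(-13 + 2*64)/6 = √(-13 + 128)/6 = √115/6 ≈ 1.7873)
(7*g)*(-13) = (7*(√115/6))*(-13) = (7*√115/6)*(-13) = -91*√115/6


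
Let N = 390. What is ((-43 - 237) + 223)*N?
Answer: -22230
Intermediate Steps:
((-43 - 237) + 223)*N = ((-43 - 237) + 223)*390 = (-280 + 223)*390 = -57*390 = -22230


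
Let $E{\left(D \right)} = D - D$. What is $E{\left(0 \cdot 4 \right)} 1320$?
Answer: $0$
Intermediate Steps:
$E{\left(D \right)} = 0$
$E{\left(0 \cdot 4 \right)} 1320 = 0 \cdot 1320 = 0$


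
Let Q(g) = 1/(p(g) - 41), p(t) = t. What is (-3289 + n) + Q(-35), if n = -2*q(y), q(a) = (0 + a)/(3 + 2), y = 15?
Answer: -250421/76 ≈ -3295.0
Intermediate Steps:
Q(g) = 1/(-41 + g) (Q(g) = 1/(g - 41) = 1/(-41 + g))
q(a) = a/5
n = -6 (n = -2*15/5 = -2*3 = -6)
(-3289 + n) + Q(-35) = (-3289 - 6) + 1/(-41 - 35) = -3295 + 1/(-76) = -3295 - 1/76 = -250421/76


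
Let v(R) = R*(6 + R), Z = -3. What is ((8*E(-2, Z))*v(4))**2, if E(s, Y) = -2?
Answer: 409600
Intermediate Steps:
((8*E(-2, Z))*v(4))**2 = ((8*(-2))*(4*(6 + 4)))**2 = (-64*10)**2 = (-16*40)**2 = (-640)**2 = 409600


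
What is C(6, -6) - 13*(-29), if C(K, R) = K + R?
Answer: 377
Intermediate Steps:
C(6, -6) - 13*(-29) = (6 - 6) - 13*(-29) = 0 + 377 = 377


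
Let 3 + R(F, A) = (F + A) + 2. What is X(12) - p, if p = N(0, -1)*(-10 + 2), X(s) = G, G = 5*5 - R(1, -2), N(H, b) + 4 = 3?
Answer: 19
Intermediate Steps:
N(H, b) = -1 (N(H, b) = -4 + 3 = -1)
R(F, A) = -1 + A + F (R(F, A) = -3 + ((F + A) + 2) = -3 + ((A + F) + 2) = -3 + (2 + A + F) = -1 + A + F)
G = 27 (G = 5*5 - (-1 - 2 + 1) = 25 - 1*(-2) = 25 + 2 = 27)
X(s) = 27
p = 8 (p = -(-10 + 2) = -1*(-8) = 8)
X(12) - p = 27 - 1*8 = 27 - 8 = 19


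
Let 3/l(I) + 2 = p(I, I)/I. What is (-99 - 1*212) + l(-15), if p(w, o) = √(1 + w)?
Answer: (-311*√14 + 9375*I)/(√14 - 30*I) ≈ -312.48 + 0.18422*I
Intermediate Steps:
l(I) = 3/(-2 + √(1 + I)/I)
(-99 - 1*212) + l(-15) = (-99 - 1*212) - 3*(-15)/(-√(1 - 15) + 2*(-15)) = (-99 - 212) - 3*(-15)/(-√(-14) - 30) = -311 - 3*(-15)/(-I*√14 - 30) = -311 - 3*(-15)/(-30 - I*√14) = -311 + 45/(-30 - I*√14)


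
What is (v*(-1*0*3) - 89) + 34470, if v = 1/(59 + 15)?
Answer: 34381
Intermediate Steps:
v = 1/74 ≈ 0.013514
(v*(-1*0*3) - 89) + 34470 = ((-1*0*3)/74 - 89) + 34470 = ((0*3)/74 - 89) + 34470 = ((1/74)*0 - 89) + 34470 = (0 - 89) + 34470 = -89 + 34470 = 34381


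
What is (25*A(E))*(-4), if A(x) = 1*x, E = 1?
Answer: -100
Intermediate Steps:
A(x) = x
(25*A(E))*(-4) = (25*1)*(-4) = 25*(-4) = -100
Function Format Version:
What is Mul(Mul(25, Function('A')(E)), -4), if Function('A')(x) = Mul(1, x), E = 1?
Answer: -100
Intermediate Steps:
Function('A')(x) = x
Mul(Mul(25, Function('A')(E)), -4) = Mul(Mul(25, 1), -4) = Mul(25, -4) = -100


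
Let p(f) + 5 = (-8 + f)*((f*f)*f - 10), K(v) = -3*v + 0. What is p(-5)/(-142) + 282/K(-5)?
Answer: 2299/355 ≈ 6.4761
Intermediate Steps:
K(v) = -3*v
p(f) = -5 + (-10 + f³)*(-8 + f) (p(f) = -5 + (-8 + f)*((f*f)*f - 10) = -5 + (-8 + f)*(f²*f - 10) = -5 + (-8 + f)*(f³ - 10) = -5 + (-8 + f)*(-10 + f³) = -5 + (-10 + f³)*(-8 + f))
p(-5)/(-142) + 282/K(-5) = (75 + (-5)⁴ - 10*(-5) - 8*(-5)³)/(-142) + 282/((-3*(-5))) = (75 + 625 + 50 - 8*(-125))*(-1/142) + 282/15 = (75 + 625 + 50 + 1000)*(-1/142) + 282*(1/15) = 1750*(-1/142) + 94/5 = -875/71 + 94/5 = 2299/355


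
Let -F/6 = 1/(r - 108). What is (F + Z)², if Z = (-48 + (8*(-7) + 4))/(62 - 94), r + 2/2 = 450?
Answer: 71859529/7441984 ≈ 9.6560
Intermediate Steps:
r = 449 (r = -1 + 450 = 449)
F = -6/341 (F = -6/(449 - 108) = -6/341 ≈ -0.017595)
Z = 25/8 (Z = (-48 + (-56 + 4))/(-32) = (-48 - 52)*(-1/32) = -100*(-1/32) = 25/8 ≈ 3.1250)
(F + Z)² = (-6/341 + 25/8)² = (8477/2728)² = 71859529/7441984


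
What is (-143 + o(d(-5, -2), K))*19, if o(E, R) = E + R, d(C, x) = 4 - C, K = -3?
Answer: -2603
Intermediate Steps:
(-143 + o(d(-5, -2), K))*19 = (-143 + ((4 - 1*(-5)) - 3))*19 = (-143 + ((4 + 5) - 3))*19 = (-143 + (9 - 3))*19 = (-143 + 6)*19 = -137*19 = -2603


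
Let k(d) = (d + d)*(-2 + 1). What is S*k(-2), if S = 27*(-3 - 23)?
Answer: -2808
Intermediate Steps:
k(d) = -2*d (k(d) = (2*d)*(-1) = -2*d)
S = -702 (S = 27*(-26) = -702)
S*k(-2) = -(-1404)*(-2) = -702*4 = -2808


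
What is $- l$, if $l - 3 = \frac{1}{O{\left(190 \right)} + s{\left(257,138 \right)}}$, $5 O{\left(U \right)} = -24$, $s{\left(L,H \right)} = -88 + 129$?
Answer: $- \frac{548}{181} \approx -3.0276$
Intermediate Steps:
$s{\left(L,H \right)} = 41$
$O{\left(U \right)} = - \frac{24}{5}$ ($O{\left(U \right)} = \frac{1}{5} \left(-24\right) = - \frac{24}{5}$)
$l = \frac{548}{181}$ ($l = 3 + \frac{1}{- \frac{24}{5} + 41} = 3 + \frac{1}{\frac{181}{5}} = 3 + \frac{5}{181} = \frac{548}{181} \approx 3.0276$)
$- l = \left(-1\right) \frac{548}{181} = - \frac{548}{181}$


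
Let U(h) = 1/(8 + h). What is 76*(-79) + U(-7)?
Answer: -6003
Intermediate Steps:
76*(-79) + U(-7) = 76*(-79) + 1/(8 - 7) = -6004 + 1/1 = -6004 + 1 = -6003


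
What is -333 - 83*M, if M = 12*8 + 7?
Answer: -8882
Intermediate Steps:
M = 103 (M = 96 + 7 = 103)
-333 - 83*M = -333 - 83*103 = -333 - 8549 = -8882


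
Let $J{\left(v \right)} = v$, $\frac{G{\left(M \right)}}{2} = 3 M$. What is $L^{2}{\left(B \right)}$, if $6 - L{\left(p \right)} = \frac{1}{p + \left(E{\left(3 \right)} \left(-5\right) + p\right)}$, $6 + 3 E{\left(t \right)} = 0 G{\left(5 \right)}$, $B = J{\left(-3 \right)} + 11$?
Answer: $\frac{24025}{676} \approx 35.54$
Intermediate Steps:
$G{\left(M \right)} = 6 M$ ($G{\left(M \right)} = 2 \cdot 3 M = 6 M$)
$B = 8$ ($B = -3 + 11 = 8$)
$E{\left(t \right)} = -2$ ($E{\left(t \right)} = -2 + \frac{0 \cdot 6 \cdot 5}{3} = -2 + \frac{0 \cdot 30}{3} = -2 + \frac{1}{3} \cdot 0 = -2 + 0 = -2$)
$L{\left(p \right)} = 6 - \frac{1}{10 + 2 p}$ ($L{\left(p \right)} = 6 - \frac{1}{p + \left(\left(-2\right) \left(-5\right) + p\right)} = 6 - \frac{1}{p + \left(10 + p\right)} = 6 - \frac{1}{10 + 2 p}$)
$L^{2}{\left(B \right)} = \left(\frac{59 + 12 \cdot 8}{2 \left(5 + 8\right)}\right)^{2} = \left(\frac{59 + 96}{2 \cdot 13}\right)^{2} = \left(\frac{1}{2} \cdot \frac{1}{13} \cdot 155\right)^{2} = \left(\frac{155}{26}\right)^{2} = \frac{24025}{676}$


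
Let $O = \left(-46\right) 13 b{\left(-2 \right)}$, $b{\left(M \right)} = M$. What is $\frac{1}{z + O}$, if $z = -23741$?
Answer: $- \frac{1}{22545} \approx -4.4356 \cdot 10^{-5}$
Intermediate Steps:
$O = 1196$ ($O = \left(-46\right) 13 \left(-2\right) = \left(-598\right) \left(-2\right) = 1196$)
$\frac{1}{z + O} = \frac{1}{-23741 + 1196} = \frac{1}{-22545} = - \frac{1}{22545}$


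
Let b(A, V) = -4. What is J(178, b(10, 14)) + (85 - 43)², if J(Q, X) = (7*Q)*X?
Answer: -3220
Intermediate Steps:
J(Q, X) = 7*Q*X
J(178, b(10, 14)) + (85 - 43)² = 7*178*(-4) + (85 - 43)² = -4984 + 42² = -4984 + 1764 = -3220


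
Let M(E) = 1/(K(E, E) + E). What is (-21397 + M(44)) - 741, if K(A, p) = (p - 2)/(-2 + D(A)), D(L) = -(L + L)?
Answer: -14456099/653 ≈ -22138.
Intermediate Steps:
D(L) = -2*L
K(A, p) = (-2 + p)/(-2 - 2*A) (K(A, p) = (p - 2)/(-2 - 2*A) = (-2 + p)/(-2 - 2*A))
M(E) = 1/(E + (2 - E)/(2*(1 + E))) (M(E) = 1/((2 - E)/(2*(1 + E)) + E) = 1/(E + (2 - E)/(2*(1 + E))))
(-21397 + M(44)) - 741 = (-21397 + 2*(1 + 44)/(2 + 44 + 2*44²)) - 741 = (-21397 + 2*45/(2 + 44 + 2*1936)) - 741 = (-21397 + 2*45/(2 + 44 + 3872)) - 741 = (-21397 + 2*45/3918) - 741 = (-21397 + 2*(1/3918)*45) - 741 = (-21397 + 15/653) - 741 = -13972226/653 - 741 = -14456099/653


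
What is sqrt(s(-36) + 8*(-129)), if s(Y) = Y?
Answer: 2*I*sqrt(267) ≈ 32.68*I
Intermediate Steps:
sqrt(s(-36) + 8*(-129)) = sqrt(-36 + 8*(-129)) = sqrt(-36 - 1032) = sqrt(-1068) = 2*I*sqrt(267)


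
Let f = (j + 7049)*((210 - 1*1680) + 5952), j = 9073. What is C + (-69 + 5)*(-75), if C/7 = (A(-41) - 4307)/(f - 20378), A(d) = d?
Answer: 173372207182/36119213 ≈ 4800.0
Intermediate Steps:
f = 72258804 (f = (9073 + 7049)*((210 - 1*1680) + 5952) = 16122*((210 - 1680) + 5952) = 16122*(-1470 + 5952) = 16122*4482 = 72258804)
C = -15218/36119213 (C = 7*((-41 - 4307)/(72258804 - 20378)) = 7*(-4348/72238426) = 7*(-4348*1/72238426) = 7*(-2174/36119213) = -15218/36119213 ≈ -0.00042133)
C + (-69 + 5)*(-75) = -15218/36119213 + (-69 + 5)*(-75) = -15218/36119213 - 64*(-75) = -15218/36119213 + 4800 = 173372207182/36119213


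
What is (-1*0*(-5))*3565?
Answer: 0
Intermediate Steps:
(-1*0*(-5))*3565 = (0*(-5))*3565 = 0*3565 = 0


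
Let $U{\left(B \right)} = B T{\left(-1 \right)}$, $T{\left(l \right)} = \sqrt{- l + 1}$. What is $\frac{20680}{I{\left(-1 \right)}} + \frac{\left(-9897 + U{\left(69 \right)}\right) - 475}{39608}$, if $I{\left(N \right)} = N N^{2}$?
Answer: $- \frac{204775953}{9902} + \frac{69 \sqrt{2}}{39608} \approx -20680.0$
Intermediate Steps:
$T{\left(l \right)} = \sqrt{1 - l}$
$U{\left(B \right)} = B \sqrt{2}$ ($U{\left(B \right)} = B \sqrt{1 - -1} = B \sqrt{1 + 1} = B \sqrt{2}$)
$I{\left(N \right)} = N^{3}$
$\frac{20680}{I{\left(-1 \right)}} + \frac{\left(-9897 + U{\left(69 \right)}\right) - 475}{39608} = \frac{20680}{\left(-1\right)^{3}} + \frac{\left(-9897 + 69 \sqrt{2}\right) - 475}{39608} = \frac{20680}{-1} + \left(-10372 + 69 \sqrt{2}\right) \frac{1}{39608} = 20680 \left(-1\right) - \left(\frac{2593}{9902} - \frac{69 \sqrt{2}}{39608}\right) = -20680 - \left(\frac{2593}{9902} - \frac{69 \sqrt{2}}{39608}\right) = - \frac{204775953}{9902} + \frac{69 \sqrt{2}}{39608}$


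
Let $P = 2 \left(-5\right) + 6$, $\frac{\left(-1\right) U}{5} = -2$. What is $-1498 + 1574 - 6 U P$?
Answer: $376262$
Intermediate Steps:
$U = 10$ ($U = \left(-5\right) \left(-2\right) = 10$)
$P = -4$ ($P = -10 + 6 = -4$)
$-1498 + 1574 - 6 U P = -1498 + 1574 \left(-6\right) 10 \left(-4\right) = -1498 + 1574 \left(\left(-60\right) \left(-4\right)\right) = -1498 + 1574 \cdot 240 = -1498 + 377760 = 376262$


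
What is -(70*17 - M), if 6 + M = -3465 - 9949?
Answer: -14610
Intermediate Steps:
M = -13420 (M = -6 + (-3465 - 9949) = -6 - 13414 = -13420)
-(70*17 - M) = -(70*17 - 1*(-13420)) = -(1190 + 13420) = -1*14610 = -14610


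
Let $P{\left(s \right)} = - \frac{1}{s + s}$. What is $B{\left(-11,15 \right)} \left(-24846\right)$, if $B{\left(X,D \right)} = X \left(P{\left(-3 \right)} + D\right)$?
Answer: $4145141$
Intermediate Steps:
$P{\left(s \right)} = - \frac{1}{2 s}$
$B{\left(X,D \right)} = X \left(\frac{1}{6} + D\right)$ ($B{\left(X,D \right)} = X \left(- \frac{1}{2 \left(-3\right)} + D\right) = X \left(\left(- \frac{1}{2}\right) \left(- \frac{1}{3}\right) + D\right) = X \left(\frac{1}{6} + D\right)$)
$B{\left(-11,15 \right)} \left(-24846\right) = - 11 \left(\frac{1}{6} + 15\right) \left(-24846\right) = \left(-11\right) \frac{91}{6} \left(-24846\right) = \left(- \frac{1001}{6}\right) \left(-24846\right) = 4145141$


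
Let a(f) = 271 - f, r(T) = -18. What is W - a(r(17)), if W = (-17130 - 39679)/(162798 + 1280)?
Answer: -47475351/164078 ≈ -289.35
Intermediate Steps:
W = -56809/164078 ≈ -0.34623
W - a(r(17)) = -56809/164078 - (271 - 1*(-18)) = -56809/164078 - (271 + 18) = -56809/164078 - 1*289 = -56809/164078 - 289 = -47475351/164078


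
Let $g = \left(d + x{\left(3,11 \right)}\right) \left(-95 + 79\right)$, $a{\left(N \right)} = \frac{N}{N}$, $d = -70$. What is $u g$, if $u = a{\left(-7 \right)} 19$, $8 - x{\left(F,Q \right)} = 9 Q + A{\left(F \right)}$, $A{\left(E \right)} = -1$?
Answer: $48640$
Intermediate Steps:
$x{\left(F,Q \right)} = 9 - 9 Q$ ($x{\left(F,Q \right)} = 8 - \left(9 Q - 1\right) = 8 - \left(-1 + 9 Q\right) = 9 - 9 Q$)
$a{\left(N \right)} = 1$
$g = 2560$ ($g = \left(-70 + \left(9 - 99\right)\right) \left(-95 + 79\right) = \left(-70 + \left(9 - 99\right)\right) \left(-16\right) = \left(-70 - 90\right) \left(-16\right) = \left(-160\right) \left(-16\right) = 2560$)
$u = 19$ ($u = 1 \cdot 19 = 19$)
$u g = 19 \cdot 2560 = 48640$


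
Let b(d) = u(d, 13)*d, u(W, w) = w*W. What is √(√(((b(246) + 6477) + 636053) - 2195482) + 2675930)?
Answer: √(2675930 + 2*I*√191561) ≈ 1635.8 + 0.268*I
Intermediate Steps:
u(W, w) = W*w
b(d) = 13*d² (b(d) = (d*13)*d = (13*d)*d = 13*d²)
√(√(((b(246) + 6477) + 636053) - 2195482) + 2675930) = √(√(((13*246² + 6477) + 636053) - 2195482) + 2675930) = √(√(((13*60516 + 6477) + 636053) - 2195482) + 2675930) = √(√(((786708 + 6477) + 636053) - 2195482) + 2675930) = √(√((793185 + 636053) - 2195482) + 2675930) = √(√(1429238 - 2195482) + 2675930) = √(√(-766244) + 2675930) = √(2*I*√191561 + 2675930) = √(2675930 + 2*I*√191561)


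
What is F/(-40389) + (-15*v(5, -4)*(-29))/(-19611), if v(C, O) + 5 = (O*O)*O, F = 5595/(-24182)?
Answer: 1085754220945/709400177614 ≈ 1.5305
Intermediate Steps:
F = -5595/24182 (F = 5595*(-1/24182) = -5595/24182 ≈ -0.23137)
v(C, O) = -5 + O**3 (v(C, O) = -5 + (O*O)*O = -5 + O**2*O = -5 + O**3)
F/(-40389) + (-15*v(5, -4)*(-29))/(-19611) = -5595/24182/(-40389) + (-15*(-5 + (-4)**3)*(-29))/(-19611) = -5595/24182*(-1/40389) + (-15*(-5 - 64)*(-29))*(-1/19611) = 1865/325562266 + (-15*(-69)*(-29))*(-1/19611) = 1865/325562266 + (1035*(-29))*(-1/19611) = 1865/325562266 - 30015*(-1/19611) = 1865/325562266 + 3335/2179 = 1085754220945/709400177614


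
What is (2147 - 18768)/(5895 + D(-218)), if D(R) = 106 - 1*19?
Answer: -16621/5982 ≈ -2.7785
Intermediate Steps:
D(R) = 87 (D(R) = 106 - 19 = 87)
(2147 - 18768)/(5895 + D(-218)) = (2147 - 18768)/(5895 + 87) = -16621/5982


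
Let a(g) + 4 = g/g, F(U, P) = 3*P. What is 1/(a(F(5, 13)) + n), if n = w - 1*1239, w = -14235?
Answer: -1/15477 ≈ -6.4612e-5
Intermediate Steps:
n = -15474 (n = -14235 - 1*1239 = -14235 - 1239 = -15474)
a(g) = -3 (a(g) = -4 + g/g = -4 + 1 = -3)
1/(a(F(5, 13)) + n) = 1/(-3 - 15474) = 1/(-15477) = -1/15477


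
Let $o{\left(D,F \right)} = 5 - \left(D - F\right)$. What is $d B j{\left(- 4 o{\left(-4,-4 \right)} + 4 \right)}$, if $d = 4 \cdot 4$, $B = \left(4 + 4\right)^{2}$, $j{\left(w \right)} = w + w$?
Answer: $-32768$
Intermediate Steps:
$o{\left(D,F \right)} = 5 + F - D$
$j{\left(w \right)} = 2 w$
$B = 64$ ($B = 8^{2} = 64$)
$d = 16$
$d B j{\left(- 4 o{\left(-4,-4 \right)} + 4 \right)} = 16 \cdot 64 \cdot 2 \left(- 4 \left(5 - 4 - -4\right) + 4\right) = 1024 \cdot 2 \left(- 4 \left(5 - 4 + 4\right) + 4\right) = 1024 \cdot 2 \left(\left(-4\right) 5 + 4\right) = 1024 \cdot 2 \left(-20 + 4\right) = 1024 \cdot 2 \left(-16\right) = 1024 \left(-32\right) = -32768$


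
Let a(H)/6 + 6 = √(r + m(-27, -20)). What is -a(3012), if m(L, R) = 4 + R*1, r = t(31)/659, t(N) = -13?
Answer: 36 - 18*I*√773007/659 ≈ 36.0 - 24.015*I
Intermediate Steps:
r = -13/659 ≈ -0.019727
m(L, R) = 4 + R
a(H) = -36 + 18*I*√773007/659 (a(H) = -36 + 6*√(-13/659 + (4 - 20)) = -36 + 6*√(-13/659 - 16) = -36 + 6*√(-10557/659) = -36 + 6*(3*I*√773007/659) = -36 + 18*I*√773007/659)
-a(3012) = -(-36 + 18*I*√773007/659) = 36 - 18*I*√773007/659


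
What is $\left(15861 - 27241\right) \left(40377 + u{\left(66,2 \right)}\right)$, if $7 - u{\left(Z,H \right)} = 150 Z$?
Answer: $-346907920$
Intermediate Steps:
$u{\left(Z,H \right)} = 7 - 150 Z$
$\left(15861 - 27241\right) \left(40377 + u{\left(66,2 \right)}\right) = \left(15861 - 27241\right) \left(40377 + \left(7 - 9900\right)\right) = - 11380 \left(40377 + \left(7 - 9900\right)\right) = - 11380 \left(40377 - 9893\right) = \left(-11380\right) 30484 = -346907920$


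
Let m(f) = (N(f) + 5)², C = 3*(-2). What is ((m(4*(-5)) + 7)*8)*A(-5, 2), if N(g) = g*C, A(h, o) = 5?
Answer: 625280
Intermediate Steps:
C = -6
N(g) = -6*g (N(g) = g*(-6) = -6*g)
m(f) = (5 - 6*f)² (m(f) = (-6*f + 5)² = (5 - 6*f)²)
((m(4*(-5)) + 7)*8)*A(-5, 2) = (((-5 + 6*(4*(-5)))² + 7)*8)*5 = (((-5 + 6*(-20))² + 7)*8)*5 = (((-5 - 120)² + 7)*8)*5 = (((-125)² + 7)*8)*5 = ((15625 + 7)*8)*5 = (15632*8)*5 = 125056*5 = 625280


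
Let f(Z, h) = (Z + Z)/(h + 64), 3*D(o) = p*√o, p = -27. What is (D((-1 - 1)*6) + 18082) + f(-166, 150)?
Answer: 1934608/107 - 18*I*√3 ≈ 18080.0 - 31.177*I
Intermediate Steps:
D(o) = -9*√o (D(o) = (-27*√o)/3 = -9*√o)
f(Z, h) = 2*Z/(64 + h) (f(Z, h) = (2*Z)/(64 + h) = 2*Z/(64 + h))
(D((-1 - 1)*6) + 18082) + f(-166, 150) = (-9*√6*√(-1 - 1) + 18082) + 2*(-166)/(64 + 150) = (-9*2*I*√3 + 18082) + 2*(-166)/214 = (-18*I*√3 + 18082) + 2*(-166)*(1/214) = (-18*I*√3 + 18082) - 166/107 = (18082 - 18*I*√3) - 166/107 = 1934608/107 - 18*I*√3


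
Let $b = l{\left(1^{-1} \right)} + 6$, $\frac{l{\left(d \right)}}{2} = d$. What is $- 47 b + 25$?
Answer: $-351$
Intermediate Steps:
$l{\left(d \right)} = 2 d$
$b = 8$ ($b = \frac{2}{1} + 6 = 2 \cdot 1 + 6 = 2 + 6 = 8$)
$- 47 b + 25 = \left(-47\right) 8 + 25 = -376 + 25 = -351$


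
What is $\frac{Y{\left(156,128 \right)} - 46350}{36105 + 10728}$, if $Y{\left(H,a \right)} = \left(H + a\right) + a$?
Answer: $- \frac{45938}{46833} \approx -0.98089$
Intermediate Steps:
$Y{\left(H,a \right)} = H + 2 a$
$\frac{Y{\left(156,128 \right)} - 46350}{36105 + 10728} = \frac{\left(156 + 2 \cdot 128\right) - 46350}{36105 + 10728} = \frac{\left(156 + 256\right) - 46350}{46833} = \left(412 - 46350\right) \frac{1}{46833} = \left(-45938\right) \frac{1}{46833} = - \frac{45938}{46833}$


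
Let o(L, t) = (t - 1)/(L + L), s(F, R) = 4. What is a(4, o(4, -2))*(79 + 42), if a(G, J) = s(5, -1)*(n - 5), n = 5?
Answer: 0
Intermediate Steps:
o(L, t) = (-1 + t)/(2*L) (o(L, t) = (-1 + t)/((2*L)) = (-1 + t)*(1/(2*L)) = (-1 + t)/(2*L))
a(G, J) = 0 (a(G, J) = 4*(5 - 5) = 4*0 = 0)
a(4, o(4, -2))*(79 + 42) = 0*(79 + 42) = 0*121 = 0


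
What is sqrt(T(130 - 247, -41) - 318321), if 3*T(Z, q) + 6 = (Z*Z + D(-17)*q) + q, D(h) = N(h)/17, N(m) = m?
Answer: 4*I*sqrt(19610) ≈ 560.14*I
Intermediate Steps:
D(h) = h/17
T(Z, q) = -2 + Z**2/3 (T(Z, q) = -2 + ((Z*Z + ((1/17)*(-17))*q) + q)/3 = -2 + ((Z**2 - q) + q)/3 = -2 + Z**2/3)
sqrt(T(130 - 247, -41) - 318321) = sqrt((-2 + (130 - 247)**2/3) - 318321) = sqrt((-2 + (1/3)*(-117)**2) - 318321) = sqrt((-2 + (1/3)*13689) - 318321) = sqrt((-2 + 4563) - 318321) = sqrt(4561 - 318321) = sqrt(-313760) = 4*I*sqrt(19610)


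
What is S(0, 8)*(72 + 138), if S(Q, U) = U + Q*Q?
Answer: 1680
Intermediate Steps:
S(Q, U) = U + Q²
S(0, 8)*(72 + 138) = (8 + 0²)*(72 + 138) = (8 + 0)*210 = 8*210 = 1680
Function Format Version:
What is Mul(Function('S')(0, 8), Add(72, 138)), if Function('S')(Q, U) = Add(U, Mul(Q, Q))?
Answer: 1680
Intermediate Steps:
Function('S')(Q, U) = Add(U, Pow(Q, 2))
Mul(Function('S')(0, 8), Add(72, 138)) = Mul(Add(8, Pow(0, 2)), Add(72, 138)) = Mul(Add(8, 0), 210) = Mul(8, 210) = 1680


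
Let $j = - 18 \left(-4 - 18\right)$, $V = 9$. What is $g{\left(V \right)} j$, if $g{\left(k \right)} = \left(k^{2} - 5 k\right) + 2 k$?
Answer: $21384$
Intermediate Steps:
$j = 396$ ($j = \left(-18\right) \left(-22\right) = 396$)
$g{\left(k \right)} = k^{2} - 3 k$
$g{\left(V \right)} j = 9 \left(-3 + 9\right) 396 = 9 \cdot 6 \cdot 396 = 54 \cdot 396 = 21384$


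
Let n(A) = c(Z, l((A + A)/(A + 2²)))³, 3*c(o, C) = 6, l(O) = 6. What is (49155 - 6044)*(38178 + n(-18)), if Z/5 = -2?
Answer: 1646236646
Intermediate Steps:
Z = -10 (Z = 5*(-2) = -10)
c(o, C) = 2 (c(o, C) = (⅓)*6 = 2)
n(A) = 8 (n(A) = 2³ = 8)
(49155 - 6044)*(38178 + n(-18)) = (49155 - 6044)*(38178 + 8) = 43111*38186 = 1646236646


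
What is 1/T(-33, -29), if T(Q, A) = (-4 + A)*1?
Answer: -1/33 ≈ -0.030303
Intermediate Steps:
T(Q, A) = -4 + A
1/T(-33, -29) = 1/(-4 - 29) = 1/(-33) = -1/33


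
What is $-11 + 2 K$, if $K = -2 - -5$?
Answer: $-5$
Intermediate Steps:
$K = 3$ ($K = -2 + 5 = 3$)
$-11 + 2 K = -11 + 2 \cdot 3 = -11 + 6 = -5$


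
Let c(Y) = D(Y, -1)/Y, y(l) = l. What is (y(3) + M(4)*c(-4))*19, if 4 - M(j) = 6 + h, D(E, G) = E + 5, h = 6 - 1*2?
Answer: 171/2 ≈ 85.500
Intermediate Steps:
h = 4 (h = 6 - 2 = 4)
D(E, G) = 5 + E
M(j) = -6 (M(j) = 4 - (6 + 4) = 4 - 1*10 = 4 - 10 = -6)
c(Y) = (5 + Y)/Y
(y(3) + M(4)*c(-4))*19 = (3 - 6*(5 - 4)/(-4))*19 = (3 - (-3)/2)*19 = (3 - 6*(-1/4))*19 = (3 + 3/2)*19 = (9/2)*19 = 171/2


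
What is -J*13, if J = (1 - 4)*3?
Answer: 117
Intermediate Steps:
J = -9 (J = -3*3 = -9)
-J*13 = -1*(-9)*13 = 9*13 = 117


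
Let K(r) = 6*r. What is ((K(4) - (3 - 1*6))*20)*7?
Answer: 3780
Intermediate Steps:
((K(4) - (3 - 1*6))*20)*7 = ((6*4 - (3 - 1*6))*20)*7 = ((24 - (3 - 6))*20)*7 = ((24 - 1*(-3))*20)*7 = ((24 + 3)*20)*7 = (27*20)*7 = 540*7 = 3780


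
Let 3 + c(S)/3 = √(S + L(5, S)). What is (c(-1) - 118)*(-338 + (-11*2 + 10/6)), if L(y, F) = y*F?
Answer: 136525/3 - 1075*I*√6 ≈ 45508.0 - 2633.2*I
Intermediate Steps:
L(y, F) = F*y
c(S) = -9 + 3*√6*√S (c(S) = -9 + 3*√(S + S*5) = -9 + 3*√(S + 5*S) = -9 + 3*√(6*S) = -9 + 3*(√6*√S) = -9 + 3*√6*√S)
(c(-1) - 118)*(-338 + (-11*2 + 10/6)) = ((-9 + 3*√6*√(-1)) - 118)*(-338 + (-11*2 + 10/6)) = ((-9 + 3*√6*I) - 118)*(-338 + (-22 + 10*(⅙))) = ((-9 + 3*I*√6) - 118)*(-338 + (-22 + 5/3)) = (-127 + 3*I*√6)*(-338 - 61/3) = (-127 + 3*I*√6)*(-1075/3) = 136525/3 - 1075*I*√6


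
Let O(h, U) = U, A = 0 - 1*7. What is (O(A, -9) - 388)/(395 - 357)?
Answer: -397/38 ≈ -10.447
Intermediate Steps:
A = -7 (A = 0 - 7 = -7)
(O(A, -9) - 388)/(395 - 357) = (-9 - 388)/(395 - 357) = -397/38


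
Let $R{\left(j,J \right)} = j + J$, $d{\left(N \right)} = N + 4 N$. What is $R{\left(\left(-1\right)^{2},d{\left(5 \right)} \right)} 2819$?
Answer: $73294$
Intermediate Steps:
$d{\left(N \right)} = 5 N$
$R{\left(j,J \right)} = J + j$
$R{\left(\left(-1\right)^{2},d{\left(5 \right)} \right)} 2819 = \left(5 \cdot 5 + \left(-1\right)^{2}\right) 2819 = \left(25 + 1\right) 2819 = 26 \cdot 2819 = 73294$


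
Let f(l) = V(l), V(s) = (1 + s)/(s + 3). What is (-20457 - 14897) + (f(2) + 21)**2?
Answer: -872186/25 ≈ -34887.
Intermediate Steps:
V(s) = (1 + s)/(3 + s)
f(l) = (1 + l)/(3 + l)
(-20457 - 14897) + (f(2) + 21)**2 = (-20457 - 14897) + ((1 + 2)/(3 + 2) + 21)**2 = -35354 + (3/5 + 21)**2 = -35354 + (108/5)**2 = -35354 + 11664/25 = -872186/25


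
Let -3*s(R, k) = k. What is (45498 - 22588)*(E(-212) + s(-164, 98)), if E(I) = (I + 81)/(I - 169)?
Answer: -94045550/127 ≈ -7.4052e+5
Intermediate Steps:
s(R, k) = -k/3
E(I) = (81 + I)/(-169 + I)
(45498 - 22588)*(E(-212) + s(-164, 98)) = (45498 - 22588)*((81 - 212)/(-169 - 212) - 1/3*98) = 22910*(-131/(-381) - 98/3) = 22910*(-1/381*(-131) - 98/3) = 22910*(131/381 - 98/3) = 22910*(-4105/127) = -94045550/127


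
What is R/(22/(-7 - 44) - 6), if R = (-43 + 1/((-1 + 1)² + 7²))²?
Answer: -56549259/196882 ≈ -287.22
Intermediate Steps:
R = 4435236/2401 (R = (-43 + 1/(0² + 49))² = (-43 + 1/(0 + 49))² = (-43 + 1/49)² = (-2106/49)² = 4435236/2401 ≈ 1847.2)
R/(22/(-7 - 44) - 6) = 4435236/(2401*(22/(-7 - 44) - 6)) = 4435236/(2401*(22/(-51) - 6)) = 4435236/(2401*(22*(-1/51) - 6)) = 4435236/(2401*(-22/51 - 6)) = 4435236/(2401*(-328/51)) = (4435236/2401)*(-51/328) = -56549259/196882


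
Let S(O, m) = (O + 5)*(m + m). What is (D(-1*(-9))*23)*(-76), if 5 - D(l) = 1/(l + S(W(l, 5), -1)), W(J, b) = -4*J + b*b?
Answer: -181792/21 ≈ -8656.8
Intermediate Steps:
W(J, b) = b² - 4*J (W(J, b) = -4*J + b² = b² - 4*J)
S(O, m) = 2*m*(5 + O) (S(O, m) = (5 + O)*(2*m) = 2*m*(5 + O))
D(l) = 5 - 1/(-60 + 9*l) (D(l) = 5 - 1/(l + 2*(-1)*(5 + (5² - 4*l))) = 5 - 1/(l + 2*(-1)*(5 + (25 - 4*l))) = 5 - 1/(l + 2*(-1)*(30 - 4*l)) = 5 - 1/(l + (-60 + 8*l)) = 5 - 1/(-60 + 9*l))
(D(-1*(-9))*23)*(-76) = (((-301 + 45*(-1*(-9)))/(3*(-20 + 3*(-1*(-9)))))*23)*(-76) = (((-301 + 45*9)/(3*(-20 + 3*9)))*23)*(-76) = (((-301 + 405)/(3*(-20 + 27)))*23)*(-76) = (((⅓)*104/7)*23)*(-76) = (((⅓)*(⅐)*104)*23)*(-76) = ((104/21)*23)*(-76) = (2392/21)*(-76) = -181792/21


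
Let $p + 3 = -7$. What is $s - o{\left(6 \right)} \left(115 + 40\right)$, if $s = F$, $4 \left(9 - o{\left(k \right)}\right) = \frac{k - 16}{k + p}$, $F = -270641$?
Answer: $- \frac{2175513}{8} \approx -2.7194 \cdot 10^{5}$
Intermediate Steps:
$p = -10$ ($p = -3 - 7 = -10$)
$o{\left(k \right)} = 9 - \frac{-16 + k}{4 \left(-10 + k\right)}$ ($o{\left(k \right)} = 9 - \frac{\left(k - 16\right) \frac{1}{k - 10}}{4} = 9 - \frac{\left(-16 + k\right) \frac{1}{-10 + k}}{4} = 9 - \frac{\frac{1}{-10 + k} \left(-16 + k\right)}{4} = 9 - \frac{-16 + k}{4 \left(-10 + k\right)}$)
$s = -270641$
$s - o{\left(6 \right)} \left(115 + 40\right) = -270641 - \frac{-344 + 35 \cdot 6}{4 \left(-10 + 6\right)} \left(115 + 40\right) = -270641 - \frac{-344 + 210}{4 \left(-4\right)} 155 = -270641 - \frac{1}{4} \left(- \frac{1}{4}\right) \left(-134\right) 155 = -270641 - \frac{67}{8} \cdot 155 = -270641 - \frac{10385}{8} = - \frac{2175513}{8}$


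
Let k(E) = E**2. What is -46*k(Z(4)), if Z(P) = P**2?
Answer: -11776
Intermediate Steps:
-46*k(Z(4)) = -46*(4**2)**2 = -46*16**2 = -46*256 = -11776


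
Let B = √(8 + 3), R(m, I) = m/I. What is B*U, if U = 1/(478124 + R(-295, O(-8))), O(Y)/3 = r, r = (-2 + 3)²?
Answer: 3*√11/1434077 ≈ 6.9382e-6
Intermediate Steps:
r = 1 (r = 1² = 1)
O(Y) = 3 (O(Y) = 3*1 = 3)
B = √11 ≈ 3.3166
U = 3/1434077 (U = 1/(478124 - 295/3) = 1/(1434077/3) = 3/1434077 ≈ 2.0919e-6)
B*U = √11*(3/1434077) = 3*√11/1434077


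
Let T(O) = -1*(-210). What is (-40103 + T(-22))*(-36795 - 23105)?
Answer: 2389590700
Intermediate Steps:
T(O) = 210
(-40103 + T(-22))*(-36795 - 23105) = (-40103 + 210)*(-36795 - 23105) = -39893*(-59900) = 2389590700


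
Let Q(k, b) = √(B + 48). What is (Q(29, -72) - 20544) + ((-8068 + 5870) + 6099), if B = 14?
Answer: -16643 + √62 ≈ -16635.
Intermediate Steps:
Q(k, b) = √62 (Q(k, b) = √(14 + 48) = √62)
(Q(29, -72) - 20544) + ((-8068 + 5870) + 6099) = (√62 - 20544) + ((-8068 + 5870) + 6099) = (-20544 + √62) + (-2198 + 6099) = (-20544 + √62) + 3901 = -16643 + √62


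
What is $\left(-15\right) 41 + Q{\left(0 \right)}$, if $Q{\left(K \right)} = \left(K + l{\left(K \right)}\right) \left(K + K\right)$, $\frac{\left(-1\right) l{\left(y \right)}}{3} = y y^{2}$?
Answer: $-615$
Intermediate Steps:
$l{\left(y \right)} = - 3 y^{3}$ ($l{\left(y \right)} = - 3 y y^{2} = - 3 y^{3}$)
$Q{\left(K \right)} = 2 K \left(K - 3 K^{3}\right)$ ($Q{\left(K \right)} = \left(K - 3 K^{3}\right) \left(K + K\right) = \left(K - 3 K^{3}\right) 2 K = 2 K \left(K - 3 K^{3}\right)$)
$\left(-15\right) 41 + Q{\left(0 \right)} = \left(-15\right) 41 + 0^{2} \left(2 - 6 \cdot 0^{2}\right) = -615 + 0 \left(2 - 0\right) = -615 + 0 \left(2 + 0\right) = -615 + 0 \cdot 2 = -615 + 0 = -615$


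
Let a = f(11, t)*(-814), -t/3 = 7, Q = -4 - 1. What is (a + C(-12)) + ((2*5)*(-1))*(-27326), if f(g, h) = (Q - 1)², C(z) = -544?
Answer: 243412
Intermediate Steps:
Q = -5
t = -21 (t = -3*7 = -21)
f(g, h) = 36 (f(g, h) = (-5 - 1)² = (-6)² = 36)
a = -29304 (a = 36*(-814) = -29304)
(a + C(-12)) + ((2*5)*(-1))*(-27326) = (-29304 - 544) + ((2*5)*(-1))*(-27326) = -29848 + (10*(-1))*(-27326) = -29848 - 10*(-27326) = -29848 + 273260 = 243412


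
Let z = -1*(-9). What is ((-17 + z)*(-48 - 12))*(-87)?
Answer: -41760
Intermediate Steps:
z = 9
((-17 + z)*(-48 - 12))*(-87) = ((-17 + 9)*(-48 - 12))*(-87) = -8*(-60)*(-87) = 480*(-87) = -41760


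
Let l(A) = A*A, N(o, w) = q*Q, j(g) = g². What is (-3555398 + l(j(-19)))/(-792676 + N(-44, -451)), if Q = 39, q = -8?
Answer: 3425077/792988 ≈ 4.3192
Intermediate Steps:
N(o, w) = -312 (N(o, w) = -8*39 = -312)
l(A) = A²
(-3555398 + l(j(-19)))/(-792676 + N(-44, -451)) = (-3555398 + ((-19)²)²)/(-792676 - 312) = (-3555398 + 361²)/(-792988) = (-3555398 + 130321)*(-1/792988) = -3425077*(-1/792988) = 3425077/792988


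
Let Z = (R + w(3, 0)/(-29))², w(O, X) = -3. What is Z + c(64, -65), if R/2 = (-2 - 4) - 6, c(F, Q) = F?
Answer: 534073/841 ≈ 635.04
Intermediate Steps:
R = -24 (R = 2*((-2 - 4) - 6) = 2*(-6 - 6) = 2*(-12) = -24)
Z = 480249/841 (Z = (-24 - 3/(-29))² = (-24 - 3*(-1/29))² = (-24 + 3/29)² = (-693/29)² = 480249/841 ≈ 571.04)
Z + c(64, -65) = 480249/841 + 64 = 534073/841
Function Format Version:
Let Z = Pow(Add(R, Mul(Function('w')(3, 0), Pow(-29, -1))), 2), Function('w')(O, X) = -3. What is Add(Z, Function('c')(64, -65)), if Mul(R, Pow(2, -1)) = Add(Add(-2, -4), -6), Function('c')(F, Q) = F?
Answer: Rational(534073, 841) ≈ 635.04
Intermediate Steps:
R = -24 (R = Mul(2, Add(Add(-2, -4), -6)) = Mul(2, Add(-6, -6)) = Mul(2, -12) = -24)
Z = Rational(480249, 841) (Z = Pow(Add(-24, Mul(-3, Pow(-29, -1))), 2) = Pow(Add(-24, Mul(-3, Rational(-1, 29))), 2) = Pow(Add(-24, Rational(3, 29)), 2) = Pow(Rational(-693, 29), 2) = Rational(480249, 841) ≈ 571.04)
Add(Z, Function('c')(64, -65)) = Add(Rational(480249, 841), 64) = Rational(534073, 841)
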